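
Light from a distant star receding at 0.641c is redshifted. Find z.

β = 0.641
(1+β)/(1-β) = 1.641/0.359 = 4.571
√(4.571) = 2.138
z = 2.138 - 1 = 1.138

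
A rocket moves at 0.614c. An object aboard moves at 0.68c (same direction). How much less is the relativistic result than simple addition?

Classical: u' + v = 0.68 + 0.614 = 1.294c
Relativistic: u = (0.68 + 0.614)/(1 + 0.41752) = 1.294/1.41752 = 0.9129c
Difference: 1.294 - 0.9129 = 0.3811c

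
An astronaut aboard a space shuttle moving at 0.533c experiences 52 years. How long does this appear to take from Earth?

Proper time Δt₀ = 52 years
γ = 1/√(1 - 0.533²) = 1.182
Δt = γΔt₀ = 1.182 × 52 = 61.46 years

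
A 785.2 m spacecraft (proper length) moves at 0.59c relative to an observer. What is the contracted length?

Proper length L₀ = 785.2 m
γ = 1/√(1 - 0.59²) = 1.2385
L = L₀/γ = 785.2/1.2385 = 634.0 m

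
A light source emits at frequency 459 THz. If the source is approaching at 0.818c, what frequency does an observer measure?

β = v/c = 0.818
(1+β)/(1-β) = 1.818/0.182 = 9.989
Doppler factor = √(9.989) = 3.161
f_obs = 459 × 3.161 = 1451 THz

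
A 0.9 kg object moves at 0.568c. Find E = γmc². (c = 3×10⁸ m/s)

γ = 1/√(1 - 0.568²) = 1.215
mc² = 0.9 × (3×10⁸)² = 8.100×10¹⁶ J
E = γmc² = 1.215 × 8.100×10¹⁶ = 9.842×10¹⁶ J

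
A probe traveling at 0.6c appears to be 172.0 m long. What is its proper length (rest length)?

Contracted length L = 172.0 m
γ = 1/√(1 - 0.6²) = 1.250
L₀ = γL = 1.250 × 172.0 = 215.0 m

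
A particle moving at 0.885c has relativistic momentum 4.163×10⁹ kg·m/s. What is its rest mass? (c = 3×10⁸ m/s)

γ = 1/√(1 - 0.885²) = 2.148
v = 0.885 × 3×10⁸ = 2.655×10⁸ m/s
m = p/(γv) = 4.163×10⁹/(2.148 × 2.655×10⁸) = 7.300 kg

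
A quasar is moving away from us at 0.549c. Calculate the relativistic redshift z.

β = 0.549
(1+β)/(1-β) = 1.549/0.451 = 3.4346
√(3.4346) = 1.8533
z = 1.8533 - 1 = 0.8533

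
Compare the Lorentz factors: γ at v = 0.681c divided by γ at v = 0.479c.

γ₁ = 1/√(1 - 0.681²) = 1.366
γ₂ = 1/√(1 - 0.479²) = 1.139
γ₁/γ₂ = 1.366/1.139 = 1.199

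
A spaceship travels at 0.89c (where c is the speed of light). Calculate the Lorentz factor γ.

v/c = 0.89, so (v/c)² = 0.7921
1 - (v/c)² = 0.2079
γ = 1/√(0.2079) = 2.193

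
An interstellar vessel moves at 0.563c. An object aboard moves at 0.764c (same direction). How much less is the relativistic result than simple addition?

Classical: u' + v = 0.764 + 0.563 = 1.327c
Relativistic: u = (0.764 + 0.563)/(1 + 0.430132) = 1.327/1.430132 = 0.9279c
Difference: 1.327 - 0.9279 = 0.3991c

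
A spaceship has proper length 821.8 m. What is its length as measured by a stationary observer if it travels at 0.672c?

Proper length L₀ = 821.8 m
γ = 1/√(1 - 0.672²) = 1.3503
L = L₀/γ = 821.8/1.3503 = 608.6 m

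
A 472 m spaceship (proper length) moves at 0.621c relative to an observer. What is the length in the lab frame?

Proper length L₀ = 472 m
γ = 1/√(1 - 0.621²) = 1.2758
L = L₀/γ = 472/1.2758 = 370.0 m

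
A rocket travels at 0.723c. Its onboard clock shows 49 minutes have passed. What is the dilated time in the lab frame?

Proper time Δt₀ = 49 minutes
γ = 1/√(1 - 0.723²) = 1.4475
Δt = γΔt₀ = 1.4475 × 49 = 70.93 minutes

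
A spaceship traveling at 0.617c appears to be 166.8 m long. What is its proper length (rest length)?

Contracted length L = 166.8 m
γ = 1/√(1 - 0.617²) = 1.271
L₀ = γL = 1.271 × 166.8 = 212.0 m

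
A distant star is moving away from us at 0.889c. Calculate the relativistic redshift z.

β = 0.889
(1+β)/(1-β) = 1.889/0.111 = 17.018
√(17.018) = 4.125
z = 4.125 - 1 = 3.125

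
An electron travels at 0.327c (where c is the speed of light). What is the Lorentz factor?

v/c = 0.327, so (v/c)² = 0.106929
1 - (v/c)² = 0.893071
γ = 1/√(0.893071) = 1.058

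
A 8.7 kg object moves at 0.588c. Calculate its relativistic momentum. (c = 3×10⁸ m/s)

γ = 1/√(1 - 0.588²) = 1.236
v = 0.588 × 3×10⁸ = 1.764×10⁸ m/s
p = γmv = 1.236 × 8.7 × 1.764×10⁸ = 1.897×10⁹ kg·m/s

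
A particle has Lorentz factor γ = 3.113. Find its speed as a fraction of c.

From γ = 1/√(1 - v²/c²):
1/γ² = 1/3.113² = 0.1032
v²/c² = 1 - 0.1032 = 0.8968
v/c = √(0.8968) = 0.9470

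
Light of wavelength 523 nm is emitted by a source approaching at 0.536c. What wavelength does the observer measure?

β = 0.536
Wavelength Doppler factor = √(0.464/1.536) = √(0.30208) = 0.54962
λ_obs = 523 × 0.54962 = 287.5 nm (blueshift)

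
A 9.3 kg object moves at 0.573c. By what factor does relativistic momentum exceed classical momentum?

p_rel = γmv, p_class = mv
Ratio = γ = 1/√(1 - 0.573²) = 1.220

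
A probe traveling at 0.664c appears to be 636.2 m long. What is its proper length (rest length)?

Contracted length L = 636.2 m
γ = 1/√(1 - 0.664²) = 1.33738
L₀ = γL = 1.33738 × 636.2 = 850.8 m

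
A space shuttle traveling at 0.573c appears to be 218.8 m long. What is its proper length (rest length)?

Contracted length L = 218.8 m
γ = 1/√(1 - 0.573²) = 1.2202
L₀ = γL = 1.2202 × 218.8 = 267.0 m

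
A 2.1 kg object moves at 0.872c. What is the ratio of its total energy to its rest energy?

E = γmc², E₀ = mc²
E/E₀ = γ = 1/√(1 - 0.872²) = 2.043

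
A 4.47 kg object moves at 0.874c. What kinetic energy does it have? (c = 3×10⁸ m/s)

γ = 1/√(1 - 0.874²) = 2.058
γ - 1 = 1.058
KE = (γ-1)mc² = 1.058 × 4.47 × (3×10⁸)² = 4.256×10¹⁷ J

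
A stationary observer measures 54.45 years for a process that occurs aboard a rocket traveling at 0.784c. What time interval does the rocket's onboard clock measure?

Dilated time Δt = 54.45 years
γ = 1/√(1 - 0.784²) = 1.611
Δt₀ = Δt/γ = 54.45/1.611 = 33.80 years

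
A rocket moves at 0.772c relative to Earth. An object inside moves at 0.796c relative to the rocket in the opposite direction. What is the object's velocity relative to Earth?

Object's velocity in rocket frame is u' = -0.796c
u = (u' + v)/(1 + u'v/c²) = (v - 0.796)/(1 - 0.796·v/c²)
Numerator: 0.772 - 0.796 = -0.024
Denominator: 1 - 0.614512 = 0.385488
u = -0.024/0.385488 = -0.06226c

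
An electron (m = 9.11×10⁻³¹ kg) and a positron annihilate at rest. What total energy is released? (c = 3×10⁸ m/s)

Both particles have the same rest mass, so total mass = 2m
E = 2m·c² = 2 × 9.11×10⁻³¹ × (3×10⁸)²
= 2 × 9.11×10⁻³¹ × 9×10¹⁶
= 1.640×10⁻¹³ J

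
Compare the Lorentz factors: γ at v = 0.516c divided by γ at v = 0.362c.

γ₁ = 1/√(1 - 0.516²) = 1.167
γ₂ = 1/√(1 - 0.362²) = 1.073
γ₁/γ₂ = 1.167/1.073 = 1.088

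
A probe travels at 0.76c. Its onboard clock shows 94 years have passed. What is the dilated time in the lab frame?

Proper time Δt₀ = 94 years
γ = 1/√(1 - 0.76²) = 1.5386
Δt = γΔt₀ = 1.5386 × 94 = 144.6 years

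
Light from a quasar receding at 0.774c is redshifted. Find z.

β = 0.774
(1+β)/(1-β) = 1.774/0.226 = 7.850
√(7.850) = 2.802
z = 2.802 - 1 = 1.802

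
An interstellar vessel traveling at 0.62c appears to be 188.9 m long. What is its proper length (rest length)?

Contracted length L = 188.9 m
γ = 1/√(1 - 0.62²) = 1.275
L₀ = γL = 1.275 × 188.9 = 240.8 m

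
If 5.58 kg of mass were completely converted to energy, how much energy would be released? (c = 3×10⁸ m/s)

Using E = mc²:
c² = (3×10⁸)² = 9×10¹⁶ m²/s²
E = 5.58 × 9×10¹⁶ = 5.022×10¹⁷ J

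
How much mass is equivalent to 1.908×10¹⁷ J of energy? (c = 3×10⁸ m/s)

From E = mc², we get m = E/c²
c² = (3×10⁸)² = 9×10¹⁶ m²/s²
m = 1.908×10¹⁷ / 9×10¹⁶ = 2.120 kg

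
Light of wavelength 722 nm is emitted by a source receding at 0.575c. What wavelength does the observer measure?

β = 0.575
Wavelength Doppler factor = √(1.575/0.425) = √(3.706) = 1.925
λ_obs = 722 × 1.925 = 1390 nm (redshift)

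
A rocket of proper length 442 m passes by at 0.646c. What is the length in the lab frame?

Proper length L₀ = 442 m
γ = 1/√(1 - 0.646²) = 1.310
L = L₀/γ = 442/1.310 = 337.4 m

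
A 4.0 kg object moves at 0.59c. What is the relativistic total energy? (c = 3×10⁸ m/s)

γ = 1/√(1 - 0.59²) = 1.2385
mc² = 4.0 × (3×10⁸)² = 3.600×10¹⁷ J
E = γmc² = 1.2385 × 3.600×10¹⁷ = 4.459×10¹⁷ J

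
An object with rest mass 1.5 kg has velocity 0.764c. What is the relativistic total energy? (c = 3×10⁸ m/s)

γ = 1/√(1 - 0.764²) = 1.5499
mc² = 1.5 × (3×10⁸)² = 1.350×10¹⁷ J
E = γmc² = 1.5499 × 1.350×10¹⁷ = 2.092×10¹⁷ J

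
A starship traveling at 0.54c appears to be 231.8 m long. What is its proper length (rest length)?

Contracted length L = 231.8 m
γ = 1/√(1 - 0.54²) = 1.188
L₀ = γL = 1.188 × 231.8 = 275.4 m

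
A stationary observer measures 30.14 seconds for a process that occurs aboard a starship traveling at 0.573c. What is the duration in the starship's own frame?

Dilated time Δt = 30.14 seconds
γ = 1/√(1 - 0.573²) = 1.220
Δt₀ = Δt/γ = 30.14/1.220 = 24.70 seconds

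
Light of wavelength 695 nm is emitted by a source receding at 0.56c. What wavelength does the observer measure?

β = 0.56
Wavelength Doppler factor = √(1.56/0.44) = √(3.545) = 1.883
λ_obs = 695 × 1.883 = 1309 nm (redshift)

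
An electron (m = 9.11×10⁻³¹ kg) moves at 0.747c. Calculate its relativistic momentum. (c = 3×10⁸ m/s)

γ = 1/√(1 - 0.747²) = 1.5042
v = 0.747 × 3×10⁸ = 2.241×10⁸ m/s
p = γmv = 1.5042 × 9.11×10⁻³¹ × 2.241×10⁸ = 3.071×10⁻²² kg·m/s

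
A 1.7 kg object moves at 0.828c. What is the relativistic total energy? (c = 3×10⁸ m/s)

γ = 1/√(1 - 0.828²) = 1.7834
mc² = 1.7 × (3×10⁸)² = 1.530×10¹⁷ J
E = γmc² = 1.7834 × 1.530×10¹⁷ = 2.729×10¹⁷ J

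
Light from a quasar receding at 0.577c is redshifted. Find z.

β = 0.577
(1+β)/(1-β) = 1.577/0.423 = 3.728
√(3.728) = 1.9308
z = 1.9308 - 1 = 0.9308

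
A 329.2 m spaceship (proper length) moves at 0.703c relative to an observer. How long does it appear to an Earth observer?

Proper length L₀ = 329.2 m
γ = 1/√(1 - 0.703²) = 1.406
L = L₀/γ = 329.2/1.406 = 234.1 m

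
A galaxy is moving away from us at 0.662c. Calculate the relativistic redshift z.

β = 0.662
(1+β)/(1-β) = 1.662/0.338 = 4.917
√(4.917) = 2.217
z = 2.217 - 1 = 1.217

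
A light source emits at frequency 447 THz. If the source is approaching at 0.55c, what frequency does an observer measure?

β = v/c = 0.55
(1+β)/(1-β) = 1.55/0.45 = 3.444
Doppler factor = √(3.444) = 1.856
f_obs = 447 × 1.856 = 829.6 THz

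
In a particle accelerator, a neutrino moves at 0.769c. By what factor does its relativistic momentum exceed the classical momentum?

p_rel = γmv, p_class = mv
Ratio = γ = 1/√(1 - 0.769²)
= 1/√(0.408639) = 1.564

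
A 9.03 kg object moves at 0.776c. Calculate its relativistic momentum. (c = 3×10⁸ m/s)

γ = 1/√(1 - 0.776²) = 1.5855
v = 0.776 × 3×10⁸ = 2.328×10⁸ m/s
p = γmv = 1.5855 × 9.03 × 2.328×10⁸ = 3.333×10⁹ kg·m/s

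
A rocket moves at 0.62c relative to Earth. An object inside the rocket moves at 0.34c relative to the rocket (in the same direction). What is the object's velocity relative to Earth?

u = (u' + v)/(1 + u'v/c²)
Numerator: 0.34 + 0.62 = 0.96
Denominator: 1 + 0.2108 = 1.2108
u = 0.96/1.2108 = 0.7929c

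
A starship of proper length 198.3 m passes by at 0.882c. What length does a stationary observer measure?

Proper length L₀ = 198.3 m
γ = 1/√(1 - 0.882²) = 2.122
L = L₀/γ = 198.3/2.122 = 93.45 m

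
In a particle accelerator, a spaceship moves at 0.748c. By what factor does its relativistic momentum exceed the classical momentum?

p_rel = γmv, p_class = mv
Ratio = γ = 1/√(1 - 0.748²)
= 1/√(0.440496) = 1.507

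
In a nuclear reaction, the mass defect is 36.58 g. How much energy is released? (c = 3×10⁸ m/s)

Convert mass defect: Δm = 36.58 g = 0.03658 kg
E = Δm·c² = 0.03658 × (3×10⁸)²
= 0.03658 × 9×10¹⁶ = 3.292×10¹⁵ J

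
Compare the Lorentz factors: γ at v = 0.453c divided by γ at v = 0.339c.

γ₁ = 1/√(1 - 0.453²) = 1.1217
γ₂ = 1/√(1 - 0.339²) = 1.0629
γ₁/γ₂ = 1.1217/1.0629 = 1.055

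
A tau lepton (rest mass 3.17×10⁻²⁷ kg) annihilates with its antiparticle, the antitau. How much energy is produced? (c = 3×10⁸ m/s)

Both particles have the same rest mass, so total mass = 2m
E = 2m·c² = 2 × 3.17×10⁻²⁷ × (3×10⁸)²
= 2 × 3.17×10⁻²⁷ × 9×10¹⁶
= 5.706×10⁻¹⁰ J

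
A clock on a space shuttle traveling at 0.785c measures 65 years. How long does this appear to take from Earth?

Proper time Δt₀ = 65 years
γ = 1/√(1 - 0.785²) = 1.614
Δt = γΔt₀ = 1.614 × 65 = 104.9 years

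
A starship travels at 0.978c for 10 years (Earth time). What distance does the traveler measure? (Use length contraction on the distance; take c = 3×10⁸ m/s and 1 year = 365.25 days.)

Earth distance: d = v × t = 0.978c × 10 yr = 9.259×10¹⁶ m
γ = 4.794
d' = d/γ = 9.259×10¹⁶/4.794 = 1.931×10¹⁶ m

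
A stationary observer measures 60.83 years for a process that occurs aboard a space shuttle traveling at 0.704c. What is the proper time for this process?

Dilated time Δt = 60.83 years
γ = 1/√(1 - 0.704²) = 1.408
Δt₀ = Δt/γ = 60.83/1.408 = 43.20 years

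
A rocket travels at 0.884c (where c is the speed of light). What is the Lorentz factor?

v/c = 0.884, so (v/c)² = 0.781456
1 - (v/c)² = 0.218544
γ = 1/√(0.218544) = 2.139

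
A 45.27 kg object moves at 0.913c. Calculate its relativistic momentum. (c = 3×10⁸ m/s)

γ = 1/√(1 - 0.913²) = 2.451
v = 0.913 × 3×10⁸ = 2.739×10⁸ m/s
p = γmv = 2.451 × 45.27 × 2.739×10⁸ = 3.039×10¹⁰ kg·m/s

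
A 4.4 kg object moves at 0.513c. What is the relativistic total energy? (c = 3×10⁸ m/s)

γ = 1/√(1 - 0.513²) = 1.165
mc² = 4.4 × (3×10⁸)² = 3.960×10¹⁷ J
E = γmc² = 1.165 × 3.960×10¹⁷ = 4.613×10¹⁷ J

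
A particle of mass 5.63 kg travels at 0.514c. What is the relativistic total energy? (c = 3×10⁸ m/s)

γ = 1/√(1 - 0.514²) = 1.1658
mc² = 5.63 × (3×10⁸)² = 5.067×10¹⁷ J
E = γmc² = 1.1658 × 5.067×10¹⁷ = 5.907×10¹⁷ J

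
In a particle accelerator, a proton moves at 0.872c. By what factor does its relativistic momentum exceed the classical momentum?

p_rel = γmv, p_class = mv
Ratio = γ = 1/√(1 - 0.872²)
= 1/√(0.239616) = 2.043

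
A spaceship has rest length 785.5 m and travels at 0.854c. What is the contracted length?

Proper length L₀ = 785.5 m
γ = 1/√(1 - 0.854²) = 1.922
L = L₀/γ = 785.5/1.922 = 408.7 m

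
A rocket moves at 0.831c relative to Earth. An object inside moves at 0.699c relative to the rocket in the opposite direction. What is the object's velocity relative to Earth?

Object's velocity in rocket frame is u' = -0.699c
u = (u' + v)/(1 + u'v/c²) = (v - 0.699)/(1 - 0.699·v/c²)
Numerator: 0.831 - 0.699 = 0.132
Denominator: 1 - 0.580869 = 0.419131
u = 0.132/0.419131 = 0.3149c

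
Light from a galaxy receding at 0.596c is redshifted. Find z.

β = 0.596
(1+β)/(1-β) = 1.596/0.404 = 3.9505
√(3.9505) = 1.9876
z = 1.9876 - 1 = 0.9876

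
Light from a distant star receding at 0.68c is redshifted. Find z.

β = 0.68
(1+β)/(1-β) = 1.68/0.32 = 5.250
√(5.250) = 2.291
z = 2.291 - 1 = 1.291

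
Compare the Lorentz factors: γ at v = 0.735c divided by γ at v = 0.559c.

γ₁ = 1/√(1 - 0.735²) = 1.475
γ₂ = 1/√(1 - 0.559²) = 1.206
γ₁/γ₂ = 1.475/1.206 = 1.223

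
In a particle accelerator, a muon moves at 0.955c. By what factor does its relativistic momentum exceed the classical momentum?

p_rel = γmv, p_class = mv
Ratio = γ = 1/√(1 - 0.955²)
= 1/√(0.087975) = 3.371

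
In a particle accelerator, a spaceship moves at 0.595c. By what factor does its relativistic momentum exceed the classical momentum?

p_rel = γmv, p_class = mv
Ratio = γ = 1/√(1 - 0.595²)
= 1/√(0.645975) = 1.244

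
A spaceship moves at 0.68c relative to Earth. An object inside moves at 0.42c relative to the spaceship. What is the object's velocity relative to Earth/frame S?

u = (u' + v)/(1 + u'v/c²)
Numerator: 0.42 + 0.68 = 1.1
Denominator: 1 + 0.2856 = 1.2856
u = 1.1/1.2856 = 0.8556c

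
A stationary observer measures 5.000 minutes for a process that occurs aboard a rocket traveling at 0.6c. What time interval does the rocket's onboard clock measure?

Dilated time Δt = 5.000 minutes
γ = 1/√(1 - 0.6²) = 1.250
Δt₀ = Δt/γ = 5.000/1.250 = 4.000 minutes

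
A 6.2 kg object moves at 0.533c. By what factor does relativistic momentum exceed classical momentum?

p_rel = γmv, p_class = mv
Ratio = γ = 1/√(1 - 0.533²) = 1.182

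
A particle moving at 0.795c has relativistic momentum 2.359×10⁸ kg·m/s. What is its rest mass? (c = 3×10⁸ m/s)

γ = 1/√(1 - 0.795²) = 1.6485
v = 0.795 × 3×10⁸ = 2.385×10⁸ m/s
m = p/(γv) = 2.359×10⁸/(1.6485 × 2.385×10⁸) = 0.6000 kg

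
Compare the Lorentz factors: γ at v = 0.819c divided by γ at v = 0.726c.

γ₁ = 1/√(1 - 0.819²) = 1.743
γ₂ = 1/√(1 - 0.726²) = 1.454
γ₁/γ₂ = 1.743/1.454 = 1.199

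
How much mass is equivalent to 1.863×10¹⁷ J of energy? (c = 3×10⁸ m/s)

From E = mc², we get m = E/c²
c² = (3×10⁸)² = 9×10¹⁶ m²/s²
m = 1.863×10¹⁷ / 9×10¹⁶ = 2.070 kg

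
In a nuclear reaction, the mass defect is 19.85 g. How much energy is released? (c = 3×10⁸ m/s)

Convert mass defect: Δm = 19.85 g = 0.01985 kg
E = Δm·c² = 0.01985 × (3×10⁸)²
= 0.01985 × 9×10¹⁶ = 1.787×10¹⁵ J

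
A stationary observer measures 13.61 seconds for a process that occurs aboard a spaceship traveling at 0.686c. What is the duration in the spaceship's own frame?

Dilated time Δt = 13.61 seconds
γ = 1/√(1 - 0.686²) = 1.3744
Δt₀ = Δt/γ = 13.61/1.3744 = 9.903 seconds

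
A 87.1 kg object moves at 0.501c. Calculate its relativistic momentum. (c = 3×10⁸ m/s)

γ = 1/√(1 - 0.501²) = 1.1555
v = 0.501 × 3×10⁸ = 1.503×10⁸ m/s
p = γmv = 1.1555 × 87.1 × 1.503×10⁸ = 1.513×10¹⁰ kg·m/s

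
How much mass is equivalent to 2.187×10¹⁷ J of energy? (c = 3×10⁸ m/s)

From E = mc², we get m = E/c²
c² = (3×10⁸)² = 9×10¹⁶ m²/s²
m = 2.187×10¹⁷ / 9×10¹⁶ = 2.430 kg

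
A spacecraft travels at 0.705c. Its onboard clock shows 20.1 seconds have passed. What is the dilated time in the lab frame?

Proper time Δt₀ = 20.1 seconds
γ = 1/√(1 - 0.705²) = 1.410
Δt = γΔt₀ = 1.410 × 20.1 = 28.34 seconds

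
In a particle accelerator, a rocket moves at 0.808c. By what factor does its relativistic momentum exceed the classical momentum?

p_rel = γmv, p_class = mv
Ratio = γ = 1/√(1 - 0.808²)
= 1/√(0.347136) = 1.697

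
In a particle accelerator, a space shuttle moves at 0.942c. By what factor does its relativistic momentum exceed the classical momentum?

p_rel = γmv, p_class = mv
Ratio = γ = 1/√(1 - 0.942²)
= 1/√(0.112636) = 2.980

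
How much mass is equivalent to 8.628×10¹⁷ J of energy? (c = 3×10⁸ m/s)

From E = mc², we get m = E/c²
c² = (3×10⁸)² = 9×10¹⁶ m²/s²
m = 8.628×10¹⁷ / 9×10¹⁶ = 9.587 kg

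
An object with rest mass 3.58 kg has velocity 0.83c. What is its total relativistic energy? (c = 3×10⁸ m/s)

γ = 1/√(1 - 0.83²) = 1.793
mc² = 3.58 × (3×10⁸)² = 3.222×10¹⁷ J
E = γmc² = 1.793 × 3.222×10¹⁷ = 5.777×10¹⁷ J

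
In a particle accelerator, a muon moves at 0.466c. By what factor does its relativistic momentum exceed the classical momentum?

p_rel = γmv, p_class = mv
Ratio = γ = 1/√(1 - 0.466²)
= 1/√(0.782844) = 1.130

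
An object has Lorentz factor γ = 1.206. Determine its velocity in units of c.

From γ = 1/√(1 - v²/c²):
1/γ² = 1/1.206² = 0.68755
v²/c² = 1 - 0.68755 = 0.31245
v/c = √(0.31245) = 0.5590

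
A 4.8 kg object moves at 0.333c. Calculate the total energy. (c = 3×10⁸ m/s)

γ = 1/√(1 - 0.333²) = 1.0605
mc² = 4.8 × (3×10⁸)² = 4.320×10¹⁷ J
E = γmc² = 1.0605 × 4.320×10¹⁷ = 4.581×10¹⁷ J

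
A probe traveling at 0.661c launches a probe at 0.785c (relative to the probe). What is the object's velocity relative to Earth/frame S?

u = (u' + v)/(1 + u'v/c²)
Numerator: 0.785 + 0.661 = 1.446
Denominator: 1 + 0.518885 = 1.518885
u = 1.446/1.518885 = 0.9520c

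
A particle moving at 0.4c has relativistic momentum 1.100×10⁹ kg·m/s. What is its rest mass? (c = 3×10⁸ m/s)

γ = 1/√(1 - 0.4²) = 1.0911
v = 0.4 × 3×10⁸ = 1.200×10⁸ m/s
m = p/(γv) = 1.100×10⁹/(1.0911 × 1.200×10⁸) = 8.401 kg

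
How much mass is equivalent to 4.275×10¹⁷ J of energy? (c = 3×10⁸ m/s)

From E = mc², we get m = E/c²
c² = (3×10⁸)² = 9×10¹⁶ m²/s²
m = 4.275×10¹⁷ / 9×10¹⁶ = 4.750 kg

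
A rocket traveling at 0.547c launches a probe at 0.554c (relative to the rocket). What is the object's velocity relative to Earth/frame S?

u = (u' + v)/(1 + u'v/c²)
Numerator: 0.554 + 0.547 = 1.101
Denominator: 1 + 0.303038 = 1.303038
u = 1.101/1.303038 = 0.8449c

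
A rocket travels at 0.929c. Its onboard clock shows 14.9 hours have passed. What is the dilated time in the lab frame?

Proper time Δt₀ = 14.9 hours
γ = 1/√(1 - 0.929²) = 2.702
Δt = γΔt₀ = 2.702 × 14.9 = 40.26 hours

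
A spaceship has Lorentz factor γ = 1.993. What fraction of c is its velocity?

From γ = 1/√(1 - v²/c²):
1/γ² = 1/1.993² = 0.2518
v²/c² = 1 - 0.2518 = 0.7482
v/c = √(0.7482) = 0.8650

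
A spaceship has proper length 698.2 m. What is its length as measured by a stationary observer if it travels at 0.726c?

Proper length L₀ = 698.2 m
γ = 1/√(1 - 0.726²) = 1.45413
L = L₀/γ = 698.2/1.45413 = 480.1 m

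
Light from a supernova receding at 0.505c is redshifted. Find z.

β = 0.505
(1+β)/(1-β) = 1.505/0.495 = 3.0404
√(3.0404) = 1.7437
z = 1.7437 - 1 = 0.7437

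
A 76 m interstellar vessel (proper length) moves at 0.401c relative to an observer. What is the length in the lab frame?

Proper length L₀ = 76 m
γ = 1/√(1 - 0.401²) = 1.0916
L = L₀/γ = 76/1.0916 = 69.62 m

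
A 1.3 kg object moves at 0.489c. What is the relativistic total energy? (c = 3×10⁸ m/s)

γ = 1/√(1 - 0.489²) = 1.146
mc² = 1.3 × (3×10⁸)² = 1.170×10¹⁷ J
E = γmc² = 1.146 × 1.170×10¹⁷ = 1.341×10¹⁷ J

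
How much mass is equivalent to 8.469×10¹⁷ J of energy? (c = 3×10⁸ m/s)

From E = mc², we get m = E/c²
c² = (3×10⁸)² = 9×10¹⁶ m²/s²
m = 8.469×10¹⁷ / 9×10¹⁶ = 9.410 kg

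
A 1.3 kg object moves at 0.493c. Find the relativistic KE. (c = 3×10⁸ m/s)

γ = 1/√(1 - 0.493²) = 1.1494
γ - 1 = 0.1494
KE = (γ-1)mc² = 0.1494 × 1.3 × (3×10⁸)² = 1.748×10¹⁶ J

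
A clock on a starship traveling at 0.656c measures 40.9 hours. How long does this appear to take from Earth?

Proper time Δt₀ = 40.9 hours
γ = 1/√(1 - 0.656²) = 1.325
Δt = γΔt₀ = 1.325 × 40.9 = 54.19 hours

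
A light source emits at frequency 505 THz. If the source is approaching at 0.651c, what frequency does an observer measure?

β = v/c = 0.651
(1+β)/(1-β) = 1.651/0.349 = 4.731
Doppler factor = √(4.731) = 2.175
f_obs = 505 × 2.175 = 1098 THz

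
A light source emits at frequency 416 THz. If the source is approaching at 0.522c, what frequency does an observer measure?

β = v/c = 0.522
(1+β)/(1-β) = 1.522/0.478 = 3.184
Doppler factor = √(3.184) = 1.7844
f_obs = 416 × 1.7844 = 742.3 THz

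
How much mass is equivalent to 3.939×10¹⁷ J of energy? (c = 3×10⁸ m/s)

From E = mc², we get m = E/c²
c² = (3×10⁸)² = 9×10¹⁶ m²/s²
m = 3.939×10¹⁷ / 9×10¹⁶ = 4.377 kg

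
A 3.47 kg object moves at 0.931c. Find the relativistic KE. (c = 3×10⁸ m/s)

γ = 1/√(1 - 0.931²) = 2.7396
γ - 1 = 1.7396
KE = (γ-1)mc² = 1.7396 × 3.47 × (3×10⁸)² = 5.433×10¹⁷ J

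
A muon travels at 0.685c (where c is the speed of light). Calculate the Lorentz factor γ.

v/c = 0.685, so (v/c)² = 0.469225
1 - (v/c)² = 0.530775
γ = 1/√(0.530775) = 1.373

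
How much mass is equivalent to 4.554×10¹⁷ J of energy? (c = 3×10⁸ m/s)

From E = mc², we get m = E/c²
c² = (3×10⁸)² = 9×10¹⁶ m²/s²
m = 4.554×10¹⁷ / 9×10¹⁶ = 5.060 kg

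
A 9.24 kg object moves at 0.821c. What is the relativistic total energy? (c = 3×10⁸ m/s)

γ = 1/√(1 - 0.821²) = 1.752
mc² = 9.24 × (3×10⁸)² = 8.316×10¹⁷ J
E = γmc² = 1.752 × 8.316×10¹⁷ = 1.457×10¹⁸ J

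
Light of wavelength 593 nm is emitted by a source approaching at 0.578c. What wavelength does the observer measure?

β = 0.578
Wavelength Doppler factor = √(0.422/1.578) = √(0.267427) = 0.51713
λ_obs = 593 × 0.51713 = 306.7 nm (blueshift)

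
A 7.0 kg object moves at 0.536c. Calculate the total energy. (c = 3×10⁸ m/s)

γ = 1/√(1 - 0.536²) = 1.18453
mc² = 7.0 × (3×10⁸)² = 6.300×10¹⁷ J
E = γmc² = 1.18453 × 6.300×10¹⁷ = 7.463×10¹⁷ J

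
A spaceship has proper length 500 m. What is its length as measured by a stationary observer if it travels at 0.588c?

Proper length L₀ = 500 m
γ = 1/√(1 - 0.588²) = 1.2363
L = L₀/γ = 500/1.2363 = 404.4 m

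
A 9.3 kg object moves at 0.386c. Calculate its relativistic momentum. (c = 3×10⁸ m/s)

γ = 1/√(1 - 0.386²) = 1.084
v = 0.386 × 3×10⁸ = 1.158×10⁸ m/s
p = γmv = 1.084 × 9.3 × 1.158×10⁸ = 1.167×10⁹ kg·m/s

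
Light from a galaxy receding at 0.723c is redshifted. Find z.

β = 0.723
(1+β)/(1-β) = 1.723/0.277 = 6.220
√(6.220) = 2.494
z = 2.494 - 1 = 1.494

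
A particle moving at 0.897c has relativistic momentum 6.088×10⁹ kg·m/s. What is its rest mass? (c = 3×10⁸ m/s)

γ = 1/√(1 - 0.897²) = 2.262
v = 0.897 × 3×10⁸ = 2.691×10⁸ m/s
m = p/(γv) = 6.088×10⁹/(2.262 × 2.691×10⁸) = 10.00 kg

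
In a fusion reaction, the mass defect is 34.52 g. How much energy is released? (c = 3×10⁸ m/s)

Convert mass defect: Δm = 34.52 g = 0.03452 kg
E = Δm·c² = 0.03452 × (3×10⁸)²
= 0.03452 × 9×10¹⁶ = 3.107×10¹⁵ J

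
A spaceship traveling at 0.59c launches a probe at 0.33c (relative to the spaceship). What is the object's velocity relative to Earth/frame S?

u = (u' + v)/(1 + u'v/c²)
Numerator: 0.33 + 0.59 = 0.92
Denominator: 1 + 0.1947 = 1.1947
u = 0.92/1.1947 = 0.7701c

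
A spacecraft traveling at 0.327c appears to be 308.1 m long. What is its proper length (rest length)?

Contracted length L = 308.1 m
γ = 1/√(1 - 0.327²) = 1.058
L₀ = γL = 1.058 × 308.1 = 326.0 m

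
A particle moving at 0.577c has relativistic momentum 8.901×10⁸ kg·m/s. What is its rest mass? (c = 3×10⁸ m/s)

γ = 1/√(1 - 0.577²) = 1.2244
v = 0.577 × 3×10⁸ = 1.731×10⁸ m/s
m = p/(γv) = 8.901×10⁸/(1.2244 × 1.731×10⁸) = 4.200 kg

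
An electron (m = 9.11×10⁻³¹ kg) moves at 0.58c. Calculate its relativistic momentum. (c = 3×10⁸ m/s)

γ = 1/√(1 - 0.58²) = 1.2276
v = 0.58 × 3×10⁸ = 1.740×10⁸ m/s
p = γmv = 1.2276 × 9.11×10⁻³¹ × 1.740×10⁸ = 1.946×10⁻²² kg·m/s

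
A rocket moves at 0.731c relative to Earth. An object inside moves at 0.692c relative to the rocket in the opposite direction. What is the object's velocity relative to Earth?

Object's velocity in rocket frame is u' = -0.692c
u = (u' + v)/(1 + u'v/c²) = (v - 0.692)/(1 - 0.692·v/c²)
Numerator: 0.731 - 0.692 = 0.039
Denominator: 1 - 0.505852 = 0.494148
u = 0.039/0.494148 = 0.07892c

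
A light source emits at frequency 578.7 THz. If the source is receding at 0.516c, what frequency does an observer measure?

β = v/c = 0.516
(1-β)/(1+β) = 0.484/1.516 = 0.31926
Doppler factor = √(0.31926) = 0.5650
f_obs = 578.7 × 0.5650 = 327.0 THz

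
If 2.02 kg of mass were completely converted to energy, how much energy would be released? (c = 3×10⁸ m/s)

Using E = mc²:
c² = (3×10⁸)² = 9×10¹⁶ m²/s²
E = 2.02 × 9×10¹⁶ = 1.818×10¹⁷ J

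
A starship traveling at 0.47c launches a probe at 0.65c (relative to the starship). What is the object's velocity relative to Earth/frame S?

u = (u' + v)/(1 + u'v/c²)
Numerator: 0.65 + 0.47 = 1.12
Denominator: 1 + 0.3055 = 1.3055
u = 1.12/1.3055 = 0.8579c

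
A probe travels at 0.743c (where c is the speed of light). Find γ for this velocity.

v/c = 0.743, so (v/c)² = 0.552049
1 - (v/c)² = 0.447951
γ = 1/√(0.447951) = 1.494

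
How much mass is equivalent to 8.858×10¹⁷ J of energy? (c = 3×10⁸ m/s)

From E = mc², we get m = E/c²
c² = (3×10⁸)² = 9×10¹⁶ m²/s²
m = 8.858×10¹⁷ / 9×10¹⁶ = 9.842 kg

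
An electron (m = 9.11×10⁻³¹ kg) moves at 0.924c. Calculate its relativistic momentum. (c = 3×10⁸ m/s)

γ = 1/√(1 - 0.924²) = 2.615
v = 0.924 × 3×10⁸ = 2.772×10⁸ m/s
p = γmv = 2.615 × 9.11×10⁻³¹ × 2.772×10⁸ = 6.604×10⁻²² kg·m/s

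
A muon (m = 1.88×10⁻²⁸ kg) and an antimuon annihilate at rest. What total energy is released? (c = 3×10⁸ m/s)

Both particles have the same rest mass, so total mass = 2m
E = 2m·c² = 2 × 1.88×10⁻²⁸ × (3×10⁸)²
= 2 × 1.88×10⁻²⁸ × 9×10¹⁶
= 3.384×10⁻¹¹ J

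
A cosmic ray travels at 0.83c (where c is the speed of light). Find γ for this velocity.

v/c = 0.83, so (v/c)² = 0.6889
1 - (v/c)² = 0.3111
γ = 1/√(0.3111) = 1.793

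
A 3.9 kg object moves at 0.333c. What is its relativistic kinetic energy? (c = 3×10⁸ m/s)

γ = 1/√(1 - 0.333²) = 1.06053
γ - 1 = 0.06053
KE = (γ-1)mc² = 0.06053 × 3.9 × (3×10⁸)² = 2.125×10¹⁶ J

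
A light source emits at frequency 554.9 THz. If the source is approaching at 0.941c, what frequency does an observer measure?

β = v/c = 0.941
(1+β)/(1-β) = 1.941/0.059 = 32.90
Doppler factor = √(32.90) = 5.736
f_obs = 554.9 × 5.736 = 3183 THz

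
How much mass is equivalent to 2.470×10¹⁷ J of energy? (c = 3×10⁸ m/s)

From E = mc², we get m = E/c²
c² = (3×10⁸)² = 9×10¹⁶ m²/s²
m = 2.470×10¹⁷ / 9×10¹⁶ = 2.744 kg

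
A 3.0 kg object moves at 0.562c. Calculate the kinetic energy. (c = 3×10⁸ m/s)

γ = 1/√(1 - 0.562²) = 1.209
γ - 1 = 0.2090
KE = (γ-1)mc² = 0.2090 × 3.0 × (3×10⁸)² = 5.643×10¹⁶ J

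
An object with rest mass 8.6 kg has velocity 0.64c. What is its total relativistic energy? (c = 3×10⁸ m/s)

γ = 1/√(1 - 0.64²) = 1.301
mc² = 8.6 × (3×10⁸)² = 7.740×10¹⁷ J
E = γmc² = 1.301 × 7.740×10¹⁷ = 1.007×10¹⁸ J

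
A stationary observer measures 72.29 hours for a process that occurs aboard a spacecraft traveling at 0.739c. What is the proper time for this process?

Dilated time Δt = 72.29 hours
γ = 1/√(1 - 0.739²) = 1.4843
Δt₀ = Δt/γ = 72.29/1.4843 = 48.70 hours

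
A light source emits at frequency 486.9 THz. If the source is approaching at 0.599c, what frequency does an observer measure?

β = v/c = 0.599
(1+β)/(1-β) = 1.599/0.401 = 3.988
Doppler factor = √(3.988) = 1.997
f_obs = 486.9 × 1.997 = 972.3 THz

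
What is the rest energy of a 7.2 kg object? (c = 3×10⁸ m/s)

c² = (3×10⁸)² = 9.000×10¹⁶ m²/s²
E₀ = mc² = 7.2 × 9.000×10¹⁶ = 6.480×10¹⁷ J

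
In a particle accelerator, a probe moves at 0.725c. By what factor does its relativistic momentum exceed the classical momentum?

p_rel = γmv, p_class = mv
Ratio = γ = 1/√(1 - 0.725²)
= 1/√(0.474375) = 1.452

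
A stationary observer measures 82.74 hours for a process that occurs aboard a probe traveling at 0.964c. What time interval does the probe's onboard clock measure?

Dilated time Δt = 82.74 hours
γ = 1/√(1 - 0.964²) = 3.761
Δt₀ = Δt/γ = 82.74/3.761 = 22.00 hours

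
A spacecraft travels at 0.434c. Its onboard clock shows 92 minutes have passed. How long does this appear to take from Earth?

Proper time Δt₀ = 92 minutes
γ = 1/√(1 - 0.434²) = 1.110
Δt = γΔt₀ = 1.110 × 92 = 102.1 minutes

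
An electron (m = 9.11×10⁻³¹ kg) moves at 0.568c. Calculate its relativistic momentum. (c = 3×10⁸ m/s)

γ = 1/√(1 - 0.568²) = 1.215
v = 0.568 × 3×10⁸ = 1.704×10⁸ m/s
p = γmv = 1.215 × 9.11×10⁻³¹ × 1.704×10⁸ = 1.886×10⁻²² kg·m/s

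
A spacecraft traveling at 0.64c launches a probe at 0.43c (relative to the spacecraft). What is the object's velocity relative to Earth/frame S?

u = (u' + v)/(1 + u'v/c²)
Numerator: 0.43 + 0.64 = 1.07
Denominator: 1 + 0.2752 = 1.2752
u = 1.07/1.2752 = 0.8391c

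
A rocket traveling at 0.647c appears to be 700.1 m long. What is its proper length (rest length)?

Contracted length L = 700.1 m
γ = 1/√(1 - 0.647²) = 1.3115
L₀ = γL = 1.3115 × 700.1 = 918.2 m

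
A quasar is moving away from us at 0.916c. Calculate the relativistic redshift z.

β = 0.916
(1+β)/(1-β) = 1.916/0.084 = 22.81
√(22.81) = 4.776
z = 4.776 - 1 = 3.776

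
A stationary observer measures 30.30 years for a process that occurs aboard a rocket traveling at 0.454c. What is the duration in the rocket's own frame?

Dilated time Δt = 30.30 years
γ = 1/√(1 - 0.454²) = 1.1223
Δt₀ = Δt/γ = 30.30/1.1223 = 27.00 years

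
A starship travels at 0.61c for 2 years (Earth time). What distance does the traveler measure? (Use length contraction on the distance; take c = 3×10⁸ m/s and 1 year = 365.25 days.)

Earth distance: d = v × t = 0.61c × 2 yr = 1.155×10¹⁶ m
γ = 1.262
d' = d/γ = 1.155×10¹⁶/1.262 = 9.152×10¹⁵ m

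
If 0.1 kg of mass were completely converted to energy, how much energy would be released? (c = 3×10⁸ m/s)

Using E = mc²:
c² = (3×10⁸)² = 9×10¹⁶ m²/s²
E = 0.1 × 9×10¹⁶ = 9.000×10¹⁵ J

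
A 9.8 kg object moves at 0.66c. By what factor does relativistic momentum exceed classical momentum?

p_rel = γmv, p_class = mv
Ratio = γ = 1/√(1 - 0.66²) = 1.331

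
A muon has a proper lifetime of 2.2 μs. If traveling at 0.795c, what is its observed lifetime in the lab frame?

Proper lifetime τ₀ = 2.2 μs
γ = 1/√(1 - 0.795²) = 1.6485
τ = γτ₀ = 1.6485 × 2.2 μs = 3.627 μs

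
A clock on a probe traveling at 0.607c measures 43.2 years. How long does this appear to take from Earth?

Proper time Δt₀ = 43.2 years
γ = 1/√(1 - 0.607²) = 1.2583
Δt = γΔt₀ = 1.2583 × 43.2 = 54.36 years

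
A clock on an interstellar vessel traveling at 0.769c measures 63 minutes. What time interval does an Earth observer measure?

Proper time Δt₀ = 63 minutes
γ = 1/√(1 - 0.769²) = 1.5643
Δt = γΔt₀ = 1.5643 × 63 = 98.55 minutes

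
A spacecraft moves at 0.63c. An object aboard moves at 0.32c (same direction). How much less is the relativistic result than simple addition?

Classical: u' + v = 0.32 + 0.63 = 0.95c
Relativistic: u = (0.32 + 0.63)/(1 + 0.2016) = 0.95/1.2016 = 0.7906c
Difference: 0.95 - 0.7906 = 0.1594c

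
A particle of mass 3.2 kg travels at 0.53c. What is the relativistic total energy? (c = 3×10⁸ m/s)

γ = 1/√(1 - 0.53²) = 1.179
mc² = 3.2 × (3×10⁸)² = 2.880×10¹⁷ J
E = γmc² = 1.179 × 2.880×10¹⁷ = 3.396×10¹⁷ J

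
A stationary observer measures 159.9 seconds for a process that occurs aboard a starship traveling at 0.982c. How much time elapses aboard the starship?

Dilated time Δt = 159.9 seconds
γ = 1/√(1 - 0.982²) = 5.294
Δt₀ = Δt/γ = 159.9/5.294 = 30.20 seconds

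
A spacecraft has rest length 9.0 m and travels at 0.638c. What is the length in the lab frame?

Proper length L₀ = 9.0 m
γ = 1/√(1 - 0.638²) = 1.29864
L = L₀/γ = 9.0/1.29864 = 6.930 m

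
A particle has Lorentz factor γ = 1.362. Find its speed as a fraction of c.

From γ = 1/√(1 - v²/c²):
1/γ² = 1/1.362² = 0.5391
v²/c² = 1 - 0.5391 = 0.4609
v/c = √(0.4609) = 0.6789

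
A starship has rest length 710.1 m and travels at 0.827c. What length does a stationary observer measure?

Proper length L₀ = 710.1 m
γ = 1/√(1 - 0.827²) = 1.779
L = L₀/γ = 710.1/1.779 = 399.2 m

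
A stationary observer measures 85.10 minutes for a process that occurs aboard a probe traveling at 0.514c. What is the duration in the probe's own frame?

Dilated time Δt = 85.10 minutes
γ = 1/√(1 - 0.514²) = 1.1658
Δt₀ = Δt/γ = 85.10/1.1658 = 73.00 minutes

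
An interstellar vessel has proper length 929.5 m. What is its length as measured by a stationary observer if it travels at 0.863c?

Proper length L₀ = 929.5 m
γ = 1/√(1 - 0.863²) = 1.9794
L = L₀/γ = 929.5/1.9794 = 469.6 m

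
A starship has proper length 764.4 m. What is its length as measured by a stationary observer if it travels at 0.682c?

Proper length L₀ = 764.4 m
γ = 1/√(1 - 0.682²) = 1.36733
L = L₀/γ = 764.4/1.36733 = 559.0 m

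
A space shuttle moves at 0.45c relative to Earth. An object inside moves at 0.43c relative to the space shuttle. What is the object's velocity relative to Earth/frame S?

u = (u' + v)/(1 + u'v/c²)
Numerator: 0.43 + 0.45 = 0.88
Denominator: 1 + 0.1935 = 1.1935
u = 0.88/1.1935 = 0.7373c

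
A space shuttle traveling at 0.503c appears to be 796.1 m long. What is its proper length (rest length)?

Contracted length L = 796.1 m
γ = 1/√(1 - 0.503²) = 1.157
L₀ = γL = 1.157 × 796.1 = 921.1 m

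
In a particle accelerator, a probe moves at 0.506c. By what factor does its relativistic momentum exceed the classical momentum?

p_rel = γmv, p_class = mv
Ratio = γ = 1/√(1 - 0.506²)
= 1/√(0.743964) = 1.159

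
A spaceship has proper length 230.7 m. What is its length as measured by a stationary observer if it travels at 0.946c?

Proper length L₀ = 230.7 m
γ = 1/√(1 - 0.946²) = 3.0848
L = L₀/γ = 230.7/3.0848 = 74.79 m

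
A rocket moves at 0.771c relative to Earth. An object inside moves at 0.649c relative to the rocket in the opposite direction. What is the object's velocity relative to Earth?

Object's velocity in rocket frame is u' = -0.649c
u = (u' + v)/(1 + u'v/c²) = (v - 0.649)/(1 - 0.649·v/c²)
Numerator: 0.771 - 0.649 = 0.122
Denominator: 1 - 0.500379 = 0.499621
u = 0.122/0.499621 = 0.2442c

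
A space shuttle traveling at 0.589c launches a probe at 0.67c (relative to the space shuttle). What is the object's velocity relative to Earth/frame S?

u = (u' + v)/(1 + u'v/c²)
Numerator: 0.67 + 0.589 = 1.259
Denominator: 1 + 0.39463 = 1.39463
u = 1.259/1.39463 = 0.9027c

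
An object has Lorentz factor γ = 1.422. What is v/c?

From γ = 1/√(1 - v²/c²):
1/γ² = 1/1.422² = 0.4945
v²/c² = 1 - 0.4945 = 0.5055
v/c = √(0.5055) = 0.7110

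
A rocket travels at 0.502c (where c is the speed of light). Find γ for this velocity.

v/c = 0.502, so (v/c)² = 0.252004
1 - (v/c)² = 0.747996
γ = 1/√(0.747996) = 1.156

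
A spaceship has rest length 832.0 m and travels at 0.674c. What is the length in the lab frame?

Proper length L₀ = 832.0 m
γ = 1/√(1 - 0.674²) = 1.3537
L = L₀/γ = 832.0/1.3537 = 614.6 m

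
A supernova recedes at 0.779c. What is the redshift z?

β = 0.779
(1+β)/(1-β) = 1.779/0.221 = 8.050
√(8.050) = 2.837
z = 2.837 - 1 = 1.837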